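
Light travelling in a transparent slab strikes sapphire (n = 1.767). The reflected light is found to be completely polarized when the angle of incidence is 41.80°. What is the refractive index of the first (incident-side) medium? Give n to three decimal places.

n ≈ 1.976

At Brewster's angle, tan θ_B = n₂/n₁ with n₁ on the incident side (a transparent slab) and n₂ on the transmitted side (sapphire).
n₁ = n₂ / tan θ_B = 1.767 / tan 41.80° = 1.976.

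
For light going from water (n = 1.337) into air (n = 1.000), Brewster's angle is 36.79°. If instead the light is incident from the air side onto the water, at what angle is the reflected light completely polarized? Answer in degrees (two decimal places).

Reversing the direction swaps n₁ and n₂, so tan θ_B' = 1/tan θ_B and θ_B' = 90° − θ_B.
Hence θ_B' = 90° − 36.79° = 53.21°.

θ_B' ≈ 53.21°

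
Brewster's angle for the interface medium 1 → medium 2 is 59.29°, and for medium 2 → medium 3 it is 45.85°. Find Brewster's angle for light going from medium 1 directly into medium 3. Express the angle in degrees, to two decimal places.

θ_B ≈ 60.03°

tan θ_B(1→2) = n₂/n₁ = tan 59.29° = 1.6835.
tan θ_B(2→3) = n₃/n₂ = tan 45.85° = 1.0301.
Multiplying, n₃/n₁ = 1.6835 × 1.0301 = 1.7342, and θ_B(1→3) = arctan 1.7342 = 60.03°.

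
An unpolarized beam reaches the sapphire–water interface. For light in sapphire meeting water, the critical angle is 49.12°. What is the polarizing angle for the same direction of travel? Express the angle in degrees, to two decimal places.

At the critical angle sin θ_c = n₂/n₁, giving n₂/n₁ = sin 49.12° = 0.7561.
Then tan θ_B = n₂/n₁ = 0.7561, so θ_B = arctan 0.7561 = 37.09°.

θ_B ≈ 37.09°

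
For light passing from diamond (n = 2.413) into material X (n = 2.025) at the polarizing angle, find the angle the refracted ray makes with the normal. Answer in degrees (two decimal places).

tan θ_B = n₂/n₁ = 2.025/2.413 = 0.8392, so θ_B = 40.00°.
Since θ_B + θ_t = 90° at Brewster incidence, θ_t = 90° − 40.00° = 50.00°.

θ_t ≈ 50.00°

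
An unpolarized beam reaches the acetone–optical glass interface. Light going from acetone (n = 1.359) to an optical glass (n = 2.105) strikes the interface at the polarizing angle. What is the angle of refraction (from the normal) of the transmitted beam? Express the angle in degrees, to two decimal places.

θ_t ≈ 32.85°

First find Brewster's angle: tan θ_B = 2.105/1.359 = 1.5489, giving θ_B = 57.15°.
At Brewster's angle the reflected and refracted rays are perpendicular, so θ_t = 90° − θ_B = 90° − 57.15° = 32.85°.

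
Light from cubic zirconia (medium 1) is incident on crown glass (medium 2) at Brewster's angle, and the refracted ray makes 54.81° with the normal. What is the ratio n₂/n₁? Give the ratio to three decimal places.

At Brewster incidence θ_B = 90° − θ_t = 90° − 54.81° = 35.19°.
Then n₂/n₁ = tan θ_B = tan 35.19° = 0.705.

n₂/n₁ ≈ 0.705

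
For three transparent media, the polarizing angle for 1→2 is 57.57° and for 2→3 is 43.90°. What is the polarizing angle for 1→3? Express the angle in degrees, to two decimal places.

Each Brewster angle gives a ratio: n₂/n₁ = tan 57.57° = 1.5739, n₃/n₂ = tan 43.90° = 0.9623.
So n₃/n₁ = (n₂/n₁)(n₃/n₂) = 1.5739 × 0.9623 = 1.5146.
θ_B(1→3) = arctan(1.5146) = 56.57°.

θ_B ≈ 56.57°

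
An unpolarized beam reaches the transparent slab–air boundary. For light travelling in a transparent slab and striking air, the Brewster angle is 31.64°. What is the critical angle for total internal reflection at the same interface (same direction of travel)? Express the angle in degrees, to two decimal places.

tan θ_B = n₂/n₁ = tan 31.64° = 0.6162.
Total internal reflection: sin θ_c = n₂/n₁ = 0.6162.
θ_c = arcsin(0.6162) = 38.04°.

θ_c ≈ 38.04°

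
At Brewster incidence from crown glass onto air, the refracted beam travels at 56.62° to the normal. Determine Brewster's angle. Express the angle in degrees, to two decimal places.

At Brewster's angle the reflected and refracted rays are perpendicular, so θ_B + θ_t = 90°.
So θ_B = 90° − θ_t = 90° − 56.62° = 33.38°.

θ_B ≈ 33.38°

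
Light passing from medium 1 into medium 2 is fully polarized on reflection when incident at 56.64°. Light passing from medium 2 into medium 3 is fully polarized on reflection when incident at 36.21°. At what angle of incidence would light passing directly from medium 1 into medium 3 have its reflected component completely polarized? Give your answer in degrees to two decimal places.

θ_B ≈ 48.04°

Each Brewster angle gives a ratio: n₂/n₁ = tan 56.64° = 1.5189, n₃/n₂ = tan 36.21° = 0.7322.
So n₃/n₁ = (n₂/n₁)(n₃/n₂) = 1.5189 × 0.7322 = 1.1121.
θ_B(1→3) = arctan(1.1121) = 48.04°.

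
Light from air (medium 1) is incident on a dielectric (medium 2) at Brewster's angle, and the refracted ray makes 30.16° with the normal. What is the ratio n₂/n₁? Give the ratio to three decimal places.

θ_B + θ_t = 90°, so θ_B = 90° − 30.16° = 59.84°.
tan θ_B = n₂/n₁, so n₂/n₁ = tan 59.84° = 1.721.

n₂/n₁ ≈ 1.721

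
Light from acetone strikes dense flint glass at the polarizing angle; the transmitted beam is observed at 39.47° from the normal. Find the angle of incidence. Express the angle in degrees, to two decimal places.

At Brewster's angle the reflected and refracted rays are perpendicular, so θ_B + θ_t = 90°.
θ_B = 90° − 39.47° = 50.53°.

θ_B ≈ 50.53°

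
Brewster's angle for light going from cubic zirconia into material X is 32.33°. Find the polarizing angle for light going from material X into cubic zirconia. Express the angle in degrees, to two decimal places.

θ_B' ≈ 57.67°

tan θ_B' = n₁/n₂ = 1/tan θ_B, so θ_B' = 90° − θ_B.
θ_B' = 90° − 32.33° = 57.67°.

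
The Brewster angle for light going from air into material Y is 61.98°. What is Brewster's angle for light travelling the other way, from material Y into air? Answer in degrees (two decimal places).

The two Brewster angles are complementary: θ_B' = 90° − θ_B = 90° − 61.98° = 28.02°.

θ_B' ≈ 28.02°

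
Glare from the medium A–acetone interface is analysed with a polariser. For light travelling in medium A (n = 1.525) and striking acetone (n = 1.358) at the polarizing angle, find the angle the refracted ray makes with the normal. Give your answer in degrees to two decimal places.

First find Brewster's angle: tan θ_B = 1.358/1.525 = 0.8905, giving θ_B = 41.68°.
Since θ_B + θ_t = 90° at Brewster incidence, θ_t = 90° − 41.68° = 48.32°.

θ_t ≈ 48.32°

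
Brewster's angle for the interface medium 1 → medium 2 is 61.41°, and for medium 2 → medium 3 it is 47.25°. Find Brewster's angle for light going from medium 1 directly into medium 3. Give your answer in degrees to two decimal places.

n₂/n₁ = tan 61.41° = 1.8349 and n₃/n₂ = tan 47.25° = 1.0818.
n₃/n₁ = 1.9850. Then tan θ_B(1→3) = n₃/n₁, so θ_B(1→3) = arctan(1.9850) = 63.26°.

θ_B ≈ 63.26°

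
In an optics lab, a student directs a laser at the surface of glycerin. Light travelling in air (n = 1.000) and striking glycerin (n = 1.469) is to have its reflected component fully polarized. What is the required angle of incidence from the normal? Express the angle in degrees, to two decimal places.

Brewster's condition: tan θ_B = n₂/n₁ = 1.469/1.000 = 1.4690.
So θ_B = arctan 1.4690 = 55.76°.

θ_B ≈ 55.76°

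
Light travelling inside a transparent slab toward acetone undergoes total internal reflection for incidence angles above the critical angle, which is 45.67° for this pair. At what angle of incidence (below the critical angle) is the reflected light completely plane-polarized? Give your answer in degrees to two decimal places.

At the critical angle sin θ_c = n₂/n₁, giving n₂/n₁ = sin 45.67° = 0.7153.
Then tan θ_B = n₂/n₁ = 0.7153, so θ_B = arctan 0.7153 = 35.58°.

θ_B ≈ 35.58°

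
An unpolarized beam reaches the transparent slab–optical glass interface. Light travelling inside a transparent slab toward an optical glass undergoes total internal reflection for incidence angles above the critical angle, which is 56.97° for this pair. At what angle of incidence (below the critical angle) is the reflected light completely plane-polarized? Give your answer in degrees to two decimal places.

At the critical angle sin θ_c = n₂/n₁, giving n₂/n₁ = sin 56.97° = 0.8384.
Then tan θ_B = n₂/n₁ = 0.8384, so θ_B = arctan 0.8384 = 39.98°.

θ_B ≈ 39.98°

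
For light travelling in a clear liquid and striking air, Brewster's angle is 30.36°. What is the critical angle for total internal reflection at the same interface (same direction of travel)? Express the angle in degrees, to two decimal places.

θ_c ≈ 35.86°

tan θ_B = n₂/n₁ = tan 30.36° = 0.5858.
Total internal reflection: sin θ_c = n₂/n₁ = 0.5858.
θ_c = arcsin(0.5858) = 35.86°.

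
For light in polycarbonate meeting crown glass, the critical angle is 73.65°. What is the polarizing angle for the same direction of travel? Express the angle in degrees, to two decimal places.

θ_B ≈ 43.82°

At the critical angle sin θ_c = n₂/n₁, giving n₂/n₁ = sin 73.65° = 0.9596.
Then tan θ_B = n₂/n₁ = 0.9596, so θ_B = arctan 0.9596 = 43.82°.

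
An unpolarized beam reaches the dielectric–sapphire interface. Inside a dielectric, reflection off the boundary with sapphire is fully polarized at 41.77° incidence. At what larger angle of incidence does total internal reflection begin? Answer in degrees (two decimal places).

θ_c ≈ 63.27°

tan θ_B = n₂/n₁ = tan 41.77° = 0.8932.
Total internal reflection: sin θ_c = n₂/n₁ = 0.8932.
θ_c = arcsin(0.8932) = 63.27°.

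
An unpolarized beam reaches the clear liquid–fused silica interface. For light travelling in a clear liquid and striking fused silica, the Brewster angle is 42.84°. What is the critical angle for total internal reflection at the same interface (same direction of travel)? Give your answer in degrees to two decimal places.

θ_c ≈ 68.02°

n₂/n₁ = tan 42.84° = 0.9273; the critical angle satisfies sin θ_c = n₂/n₁.
θ_c = arcsin(0.9273) = 68.02°.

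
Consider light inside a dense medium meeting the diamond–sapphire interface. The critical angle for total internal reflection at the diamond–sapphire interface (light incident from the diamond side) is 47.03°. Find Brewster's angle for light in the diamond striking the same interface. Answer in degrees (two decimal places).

θ_B ≈ 36.19°

At the critical angle sin θ_c = n₂/n₁, giving n₂/n₁ = sin 47.03° = 0.7317.
Then tan θ_B = n₂/n₁ = 0.7317, so θ_B = arctan 0.7317 = 36.19°.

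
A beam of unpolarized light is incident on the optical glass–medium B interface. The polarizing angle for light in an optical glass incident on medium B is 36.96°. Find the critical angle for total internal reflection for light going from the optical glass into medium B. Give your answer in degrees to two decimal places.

θ_c ≈ 48.80°

From Brewster, n₂/n₁ = tan θ_B = tan 36.96° = 0.7525.
Then sin θ_c = n₂/n₁ = 0.7525, so θ_c = arcsin 0.7525 = 48.80°.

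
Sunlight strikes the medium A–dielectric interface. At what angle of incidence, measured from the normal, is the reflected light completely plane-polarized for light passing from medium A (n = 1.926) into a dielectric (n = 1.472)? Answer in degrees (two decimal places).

At Brewster's angle the reflected and refracted rays are perpendicular, which with Snell's law gives tan θ_B = n₂/n₁.
tan θ_B = n₂/n₁ = 1.472/1.926 = 0.7643.
θ_B = arctan(0.7643) = 37.39°.

θ_B ≈ 37.39°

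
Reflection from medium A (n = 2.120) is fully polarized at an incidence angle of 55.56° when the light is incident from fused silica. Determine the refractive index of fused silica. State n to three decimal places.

Brewster's law: tan θ_B = n₂/n₁ (light incident in fused silica, refracted into medium A).
n₁ = n₂ / tan θ_B = 2.120 / tan 55.56° = 1.454.

n ≈ 1.454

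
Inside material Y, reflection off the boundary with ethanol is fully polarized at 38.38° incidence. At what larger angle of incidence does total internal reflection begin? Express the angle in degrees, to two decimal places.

θ_c ≈ 52.37°

From Brewster, n₂/n₁ = tan θ_B = tan 38.38° = 0.7920.
Then sin θ_c = n₂/n₁ = 0.7920, so θ_c = arcsin 0.7920 = 52.37°.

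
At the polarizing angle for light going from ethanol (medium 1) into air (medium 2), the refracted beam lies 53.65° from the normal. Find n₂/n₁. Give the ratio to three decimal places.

At Brewster incidence θ_B = 90° − θ_t = 90° − 53.65° = 36.35°.
Then n₂/n₁ = tan θ_B = tan 36.35° = 0.736.

n₂/n₁ ≈ 0.736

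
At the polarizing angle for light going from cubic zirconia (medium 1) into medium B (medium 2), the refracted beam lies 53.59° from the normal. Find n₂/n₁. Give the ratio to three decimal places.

At Brewster incidence θ_B = 90° − θ_t = 90° − 53.59° = 36.41°.
tan θ_B = n₂/n₁, so n₂/n₁ = tan 36.41° = 0.738.

n₂/n₁ ≈ 0.738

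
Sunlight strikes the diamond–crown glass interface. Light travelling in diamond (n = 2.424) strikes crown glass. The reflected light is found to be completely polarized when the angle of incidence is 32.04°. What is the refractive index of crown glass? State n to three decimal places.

n ≈ 1.517

Brewster's law: tan θ_B = n₂/n₁ (light incident in diamond, refracted into crown glass).
n₂ = n₁ tan θ_B = 2.424 × tan 32.04° = 1.517.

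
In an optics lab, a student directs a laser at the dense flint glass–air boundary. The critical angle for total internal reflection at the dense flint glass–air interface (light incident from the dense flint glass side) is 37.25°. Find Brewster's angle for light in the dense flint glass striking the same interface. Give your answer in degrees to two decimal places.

At the critical angle sin θ_c = n₂/n₁, giving n₂/n₁ = sin 37.25° = 0.6053.
Then tan θ_B = n₂/n₁ = 0.6053, so θ_B = arctan 0.6053 = 31.19°.

θ_B ≈ 31.19°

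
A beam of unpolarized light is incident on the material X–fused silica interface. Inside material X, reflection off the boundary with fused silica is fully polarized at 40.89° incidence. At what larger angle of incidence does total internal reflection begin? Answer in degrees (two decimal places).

n₂/n₁ = tan 40.89° = 0.8659; the critical angle satisfies sin θ_c = n₂/n₁.
θ_c = arcsin(0.8659) = 59.99°.

θ_c ≈ 59.99°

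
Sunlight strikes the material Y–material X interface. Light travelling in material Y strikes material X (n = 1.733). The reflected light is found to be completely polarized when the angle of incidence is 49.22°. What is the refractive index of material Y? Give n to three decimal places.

n ≈ 1.495

Brewster's law: tan θ_B = n₂/n₁ (light incident in material Y, refracted into material X).
n₁ = n₂ / tan θ_B = 1.733 / tan 49.22° = 1.495.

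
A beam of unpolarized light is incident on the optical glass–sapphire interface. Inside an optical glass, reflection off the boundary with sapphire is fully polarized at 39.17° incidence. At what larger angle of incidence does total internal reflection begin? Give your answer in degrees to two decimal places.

θ_c ≈ 54.56°

tan θ_B = n₂/n₁ = tan 39.17° = 0.8147.
Total internal reflection: sin θ_c = n₂/n₁ = 0.8147.
θ_c = arcsin(0.8147) = 54.56°.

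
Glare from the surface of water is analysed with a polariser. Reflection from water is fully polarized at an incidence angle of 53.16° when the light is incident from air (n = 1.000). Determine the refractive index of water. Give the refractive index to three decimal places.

Full polarization of the reflected beam means tan θ_B = n₂/n₁, where n₁ is the incident medium (air).
n₂ = n₁ tan θ_B = 1.000 × tan 53.16° = 1.335.

n ≈ 1.335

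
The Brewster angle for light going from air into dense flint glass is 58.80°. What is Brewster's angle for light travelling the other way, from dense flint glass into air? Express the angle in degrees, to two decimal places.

Reversing the direction swaps n₁ and n₂, so tan θ_B' = 1/tan θ_B and θ_B' = 90° − θ_B.
Hence θ_B' = 90° − 58.80° = 31.20°.

θ_B' ≈ 31.20°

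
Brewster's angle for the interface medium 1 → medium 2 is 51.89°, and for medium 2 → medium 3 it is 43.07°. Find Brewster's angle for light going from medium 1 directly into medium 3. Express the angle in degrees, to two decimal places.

Each Brewster angle gives a ratio: n₂/n₁ = tan 51.89° = 1.2749, n₃/n₂ = tan 43.07° = 0.9348.
n₃/n₁ = 1.1918. Then tan θ_B(1→3) = n₃/n₁, so θ_B(1→3) = arctan(1.1918) = 50.00°.

θ_B ≈ 50.00°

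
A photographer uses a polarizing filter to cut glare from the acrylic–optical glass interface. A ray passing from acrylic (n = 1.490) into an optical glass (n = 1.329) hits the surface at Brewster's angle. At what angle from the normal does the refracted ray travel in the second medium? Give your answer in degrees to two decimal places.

First find Brewster's angle: tan θ_B = 1.329/1.490 = 0.8919, giving θ_B = 41.73°.
Since θ_B + θ_t = 90° at Brewster incidence, θ_t = 90° − 41.73° = 48.27°.

θ_t ≈ 48.27°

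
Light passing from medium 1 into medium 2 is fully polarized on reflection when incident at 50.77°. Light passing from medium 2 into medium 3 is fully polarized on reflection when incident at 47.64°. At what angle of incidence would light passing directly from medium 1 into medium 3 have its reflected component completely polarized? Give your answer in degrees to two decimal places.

θ_B ≈ 53.33°

Each Brewster angle gives a ratio: n₂/n₁ = tan 50.77° = 1.2248, n₃/n₂ = tan 47.64° = 1.0967.
So n₃/n₁ = (n₂/n₁)(n₃/n₂) = 1.2248 × 1.0967 = 1.3432.
θ_B(1→3) = arctan(1.3432) = 53.33°.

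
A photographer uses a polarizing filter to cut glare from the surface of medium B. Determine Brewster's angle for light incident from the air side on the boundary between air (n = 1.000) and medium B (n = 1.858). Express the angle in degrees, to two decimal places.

θ_B ≈ 61.71°

At Brewster's angle the reflected and refracted rays are perpendicular, which with Snell's law gives tan θ_B = n₂/n₁.
Brewster's condition: tan θ_B = n₂/n₁ = 1.858/1.000 = 1.8580. Taking the arctangent, θ_B = 61.71°.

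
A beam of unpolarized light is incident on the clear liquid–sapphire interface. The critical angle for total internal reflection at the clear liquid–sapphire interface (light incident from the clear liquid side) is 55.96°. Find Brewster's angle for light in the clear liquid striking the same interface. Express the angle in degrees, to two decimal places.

θ_B ≈ 39.65°

n₂/n₁ = sin θ_c = sin 55.96° = 0.8286.
tan θ_B equals the same ratio, so θ_B = arctan(0.8286) = 39.65°.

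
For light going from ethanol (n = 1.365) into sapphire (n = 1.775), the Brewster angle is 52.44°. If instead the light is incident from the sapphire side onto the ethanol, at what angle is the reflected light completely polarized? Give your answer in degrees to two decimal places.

θ_B' ≈ 37.56°

The two Brewster angles are complementary: θ_B' = 90° − θ_B = 90° − 52.44° = 37.56°.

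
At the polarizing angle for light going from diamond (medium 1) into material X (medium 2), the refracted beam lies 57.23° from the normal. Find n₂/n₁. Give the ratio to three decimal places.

θ_B + θ_t = 90°, so θ_B = 90° − 57.23° = 32.77°.
Then n₂/n₁ = tan θ_B = tan 32.77° = 0.644.

n₂/n₁ ≈ 0.644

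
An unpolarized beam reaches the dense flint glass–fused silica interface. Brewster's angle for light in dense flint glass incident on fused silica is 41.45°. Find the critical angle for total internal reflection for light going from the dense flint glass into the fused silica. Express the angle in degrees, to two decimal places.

n₂/n₁ = tan 41.45° = 0.8832; the critical angle satisfies sin θ_c = n₂/n₁.
θ_c = arcsin(0.8832) = 62.03°.

θ_c ≈ 62.03°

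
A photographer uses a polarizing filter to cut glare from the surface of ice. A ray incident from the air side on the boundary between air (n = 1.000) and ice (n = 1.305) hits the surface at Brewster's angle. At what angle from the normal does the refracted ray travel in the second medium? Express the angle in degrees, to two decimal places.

tan θ_B = n₂/n₁ = 1.305/1.000 = 1.3050, so θ_B = 52.54°.
Since θ_B + θ_t = 90° at Brewster incidence, θ_t = 90° − 52.54° = 37.46°.

θ_t ≈ 37.46°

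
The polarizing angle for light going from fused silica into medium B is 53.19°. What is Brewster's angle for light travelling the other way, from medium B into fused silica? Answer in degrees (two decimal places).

θ_B' ≈ 36.81°

tan θ_B' = n₁/n₂ = 1/tan θ_B, so θ_B' = 90° − θ_B.
θ_B' = 90° − 53.19° = 36.81°.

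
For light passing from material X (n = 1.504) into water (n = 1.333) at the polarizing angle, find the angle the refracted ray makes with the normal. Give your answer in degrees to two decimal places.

θ_t ≈ 48.45°

tan θ_B = n₂/n₁ = 1.333/1.504 = 0.8863, so θ_B = 41.55°.
At Brewster's angle the reflected and refracted rays are perpendicular, so θ_t = 90° − θ_B = 90° − 41.55° = 48.45°.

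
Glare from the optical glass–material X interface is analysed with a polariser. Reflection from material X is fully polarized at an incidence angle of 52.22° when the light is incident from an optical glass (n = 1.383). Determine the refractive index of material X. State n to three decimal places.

Full polarization of the reflected beam means tan θ_B = n₂/n₁, where n₁ is the incident medium (an optical glass).
n₂ = n₁ tan θ_B = 1.383 × tan 52.22° = 1.784.

n ≈ 1.784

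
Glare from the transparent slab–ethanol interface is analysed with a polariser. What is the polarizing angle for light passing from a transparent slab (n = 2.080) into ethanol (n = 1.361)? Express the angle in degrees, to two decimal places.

Brewster's condition: tan θ_B = n₂/n₁ = 1.361/2.080 = 0.6543.
θ_B = arctan(0.6543) = 33.20°.

θ_B ≈ 33.20°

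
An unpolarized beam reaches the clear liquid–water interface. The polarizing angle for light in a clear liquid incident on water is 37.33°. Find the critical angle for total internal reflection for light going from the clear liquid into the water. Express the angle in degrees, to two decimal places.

tan θ_B = n₂/n₁ = tan 37.33° = 0.7626.
Total internal reflection: sin θ_c = n₂/n₁ = 0.7626.
θ_c = arcsin(0.7626) = 49.70°.

θ_c ≈ 49.70°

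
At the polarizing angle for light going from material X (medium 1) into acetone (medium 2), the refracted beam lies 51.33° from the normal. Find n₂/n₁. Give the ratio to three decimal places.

n₂/n₁ ≈ 0.800

θ_B + θ_t = 90°, so θ_B = 90° − 51.33° = 38.67°.
tan θ_B = n₂/n₁, so n₂/n₁ = tan 38.67° = 0.800.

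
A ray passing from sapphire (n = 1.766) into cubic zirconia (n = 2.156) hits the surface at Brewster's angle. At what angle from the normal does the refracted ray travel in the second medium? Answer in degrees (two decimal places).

tan θ_B = n₂/n₁ = 2.156/1.766 = 1.2208, so θ_B = 50.68°.
Since θ_B + θ_t = 90° at Brewster incidence, θ_t = 90° − 50.68° = 39.32°.

θ_t ≈ 39.32°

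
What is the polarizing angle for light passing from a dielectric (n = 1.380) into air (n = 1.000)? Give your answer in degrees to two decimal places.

At Brewster's angle the reflected and refracted rays are perpendicular, which with Snell's law gives tan θ_B = n₂/n₁.
Brewster's condition: tan θ_B = n₂/n₁ = 1.000/1.380 = 0.7246. Taking the arctangent, θ_B = 35.93°.

θ_B ≈ 35.93°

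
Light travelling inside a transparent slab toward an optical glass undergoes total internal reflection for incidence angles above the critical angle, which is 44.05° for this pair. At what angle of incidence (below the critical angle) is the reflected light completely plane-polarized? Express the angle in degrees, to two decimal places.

θ_B ≈ 34.81°

At the critical angle sin θ_c = n₂/n₁, giving n₂/n₁ = sin 44.05° = 0.6953.
Then tan θ_B = n₂/n₁ = 0.6953, so θ_B = arctan 0.6953 = 34.81°.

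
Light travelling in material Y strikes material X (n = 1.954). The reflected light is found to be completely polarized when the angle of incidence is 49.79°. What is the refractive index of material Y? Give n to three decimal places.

n ≈ 1.652

Brewster's law: tan θ_B = n₂/n₁ (light incident in material Y, refracted into material X).
n₁ = n₂ / tan θ_B = 1.954 / tan 49.79° = 1.652.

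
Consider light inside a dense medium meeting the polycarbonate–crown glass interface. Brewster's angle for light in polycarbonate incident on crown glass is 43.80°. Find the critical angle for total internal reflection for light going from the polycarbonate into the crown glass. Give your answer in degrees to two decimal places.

From Brewster, n₂/n₁ = tan θ_B = tan 43.80° = 0.9590.
Then sin θ_c = n₂/n₁ = 0.9590, so θ_c = arcsin 0.9590 = 73.53°.

θ_c ≈ 73.53°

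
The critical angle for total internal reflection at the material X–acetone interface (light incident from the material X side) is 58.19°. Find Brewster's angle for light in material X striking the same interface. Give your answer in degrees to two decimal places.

At the critical angle sin θ_c = n₂/n₁, giving n₂/n₁ = sin 58.19° = 0.8498.
Then tan θ_B = n₂/n₁ = 0.8498, so θ_B = arctan 0.8498 = 40.36°.

θ_B ≈ 40.36°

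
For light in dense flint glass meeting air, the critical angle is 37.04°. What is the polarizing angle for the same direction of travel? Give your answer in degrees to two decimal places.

At the critical angle sin θ_c = n₂/n₁, giving n₂/n₁ = sin 37.04° = 0.6024.
Then tan θ_B = n₂/n₁ = 0.6024, so θ_B = arctan 0.6024 = 31.06°.

θ_B ≈ 31.06°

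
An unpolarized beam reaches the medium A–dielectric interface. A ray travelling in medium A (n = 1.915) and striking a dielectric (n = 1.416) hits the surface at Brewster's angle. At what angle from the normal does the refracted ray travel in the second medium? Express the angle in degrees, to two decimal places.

θ_t ≈ 53.52°

tan θ_B = n₂/n₁ = 1.416/1.915 = 0.7394, so θ_B = 36.48°.
The refracted ray is perpendicular to the reflected ray, so θ_t = 90° − θ_B = 53.52°.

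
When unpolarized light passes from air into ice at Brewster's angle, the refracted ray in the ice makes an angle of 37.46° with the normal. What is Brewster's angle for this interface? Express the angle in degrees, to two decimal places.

θ_B ≈ 52.54°

Brewster's condition makes the reflected and refracted beams perpendicular: θ_B + θ_t = 90°.
θ_B = 90° − 37.46° = 52.54°.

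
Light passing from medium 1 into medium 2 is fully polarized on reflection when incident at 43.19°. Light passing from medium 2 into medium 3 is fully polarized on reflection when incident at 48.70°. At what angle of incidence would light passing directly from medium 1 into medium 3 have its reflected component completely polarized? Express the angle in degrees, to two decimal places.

n₂/n₁ = tan 43.19° = 0.9387 and n₃/n₂ = tan 48.70° = 1.1383.
n₃/n₁ = 1.0685. Then tan θ_B(1→3) = n₃/n₁, so θ_B(1→3) = arctan(1.0685) = 46.90°.

θ_B ≈ 46.90°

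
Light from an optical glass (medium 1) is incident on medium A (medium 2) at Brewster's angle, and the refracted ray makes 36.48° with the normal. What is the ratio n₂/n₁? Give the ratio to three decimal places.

n₂/n₁ ≈ 1.352

At Brewster incidence θ_B = 90° − θ_t = 90° − 36.48° = 53.52°.
Then n₂/n₁ = tan θ_B = tan 53.52° = 1.352.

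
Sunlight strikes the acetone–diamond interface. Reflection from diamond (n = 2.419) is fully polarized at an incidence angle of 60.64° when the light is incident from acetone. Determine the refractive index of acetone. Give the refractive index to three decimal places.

n ≈ 1.361

Brewster's law: tan θ_B = n₂/n₁ (light incident in acetone, refracted into diamond).
n₁ = n₂ / tan θ_B = 2.419 / tan 60.64° = 1.361.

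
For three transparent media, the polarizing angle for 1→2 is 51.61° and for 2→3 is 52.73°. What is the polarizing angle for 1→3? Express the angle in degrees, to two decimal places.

Each Brewster angle gives a ratio: n₂/n₁ = tan 51.61° = 1.2621, n₃/n₂ = tan 52.73° = 1.3141.
So n₃/n₁ = (n₂/n₁)(n₃/n₂) = 1.2621 × 1.3141 = 1.6586.
θ_B(1→3) = arctan(1.6586) = 58.91°.

θ_B ≈ 58.91°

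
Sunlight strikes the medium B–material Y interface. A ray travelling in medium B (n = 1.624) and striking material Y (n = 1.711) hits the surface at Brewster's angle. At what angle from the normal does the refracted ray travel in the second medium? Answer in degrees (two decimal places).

tan θ_B = n₂/n₁ = 1.711/1.624 = 1.0536, so θ_B = 46.49°.
The refracted ray is perpendicular to the reflected ray, so θ_t = 90° − θ_B = 43.51°.

θ_t ≈ 43.51°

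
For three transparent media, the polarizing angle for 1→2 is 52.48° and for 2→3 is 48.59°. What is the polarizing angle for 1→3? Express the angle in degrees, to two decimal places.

n₂/n₁ = tan 52.48° = 1.3023 and n₃/n₂ = tan 48.59° = 1.1339.
So n₃/n₁ = (n₂/n₁)(n₃/n₂) = 1.3023 × 1.1339 = 1.4766.
θ_B(1→3) = arctan(1.4766) = 55.89°.

θ_B ≈ 55.89°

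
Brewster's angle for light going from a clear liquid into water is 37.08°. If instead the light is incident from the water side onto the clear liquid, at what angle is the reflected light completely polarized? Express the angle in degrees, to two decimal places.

θ_B' ≈ 52.92°

The two Brewster angles are complementary: θ_B' = 90° − θ_B = 90° − 37.08° = 52.92°.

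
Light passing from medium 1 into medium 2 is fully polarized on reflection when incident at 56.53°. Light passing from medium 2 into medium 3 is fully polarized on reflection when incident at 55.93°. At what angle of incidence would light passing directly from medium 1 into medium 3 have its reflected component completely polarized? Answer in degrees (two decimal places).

θ_B ≈ 65.91°

tan θ_B(1→2) = n₂/n₁ = tan 56.53° = 1.5126.
tan θ_B(2→3) = n₃/n₂ = tan 55.93° = 1.4787.
n₃/n₁ = 2.2366. Then tan θ_B(1→3) = n₃/n₁, so θ_B(1→3) = arctan(2.2366) = 65.91°.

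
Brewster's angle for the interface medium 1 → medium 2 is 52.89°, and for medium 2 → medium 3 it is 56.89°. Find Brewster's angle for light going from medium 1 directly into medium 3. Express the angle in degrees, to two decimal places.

n₂/n₁ = tan 52.89° = 1.3218 and n₃/n₂ = tan 56.89° = 1.5334.
So n₃/n₁ = (n₂/n₁)(n₃/n₂) = 1.3218 × 1.5334 = 2.0268.
θ_B(1→3) = arctan(2.0268) = 63.74°.

θ_B ≈ 63.74°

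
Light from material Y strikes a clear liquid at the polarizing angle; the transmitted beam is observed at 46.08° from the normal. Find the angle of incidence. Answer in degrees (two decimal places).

Brewster's condition makes the reflected and refracted beams perpendicular: θ_B + θ_t = 90°.
θ_B = 90° − 46.08° = 43.92°.

θ_B ≈ 43.92°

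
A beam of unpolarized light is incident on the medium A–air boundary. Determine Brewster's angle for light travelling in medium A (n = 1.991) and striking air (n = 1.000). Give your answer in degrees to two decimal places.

tan θ_B = n₂/n₁ = 1.000/1.991 = 0.5023. Taking the arctangent, θ_B = 26.67°.

θ_B ≈ 26.67°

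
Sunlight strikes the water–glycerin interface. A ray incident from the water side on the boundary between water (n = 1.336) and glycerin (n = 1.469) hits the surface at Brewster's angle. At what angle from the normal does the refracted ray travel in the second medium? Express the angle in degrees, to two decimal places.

θ_t ≈ 42.29°

θ_B = arctan(n₂/n₁) = arctan(1.469/1.336) = 47.71°.
The refracted ray is perpendicular to the reflected ray, so θ_t = 90° − θ_B = 42.29°.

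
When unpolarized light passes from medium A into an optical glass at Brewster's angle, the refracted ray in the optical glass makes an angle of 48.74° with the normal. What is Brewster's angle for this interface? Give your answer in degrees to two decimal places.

θ_B ≈ 41.26°

Since the reflected and refracted rays are at right angles at the polarizing angle, θ_B + θ_t = 90°.
θ_B = 90° − 48.74° = 41.26°.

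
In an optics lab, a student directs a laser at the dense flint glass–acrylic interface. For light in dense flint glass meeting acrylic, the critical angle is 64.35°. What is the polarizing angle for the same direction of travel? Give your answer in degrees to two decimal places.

θ_B ≈ 42.03°

At the critical angle sin θ_c = n₂/n₁, giving n₂/n₁ = sin 64.35° = 0.9015.
Then tan θ_B = n₂/n₁ = 0.9015, so θ_B = arctan 0.9015 = 42.03°.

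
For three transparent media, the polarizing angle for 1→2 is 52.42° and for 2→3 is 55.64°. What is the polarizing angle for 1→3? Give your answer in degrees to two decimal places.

tan θ_B(1→2) = n₂/n₁ = tan 52.42° = 1.2995.
tan θ_B(2→3) = n₃/n₂ = tan 55.64° = 1.4627.
Multiplying, n₃/n₁ = 1.2995 × 1.4627 = 1.9007, and θ_B(1→3) = arctan 1.9007 = 62.25°.

θ_B ≈ 62.25°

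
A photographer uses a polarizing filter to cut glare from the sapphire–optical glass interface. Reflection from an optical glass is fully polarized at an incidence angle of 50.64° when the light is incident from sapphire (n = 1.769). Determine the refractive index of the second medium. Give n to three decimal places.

Full polarization of the reflected beam means tan θ_B = n₂/n₁, where n₁ is the incident medium (sapphire).
n₂ = n₁ tan θ_B = 1.769 × tan 50.64° = 2.157.

n ≈ 2.157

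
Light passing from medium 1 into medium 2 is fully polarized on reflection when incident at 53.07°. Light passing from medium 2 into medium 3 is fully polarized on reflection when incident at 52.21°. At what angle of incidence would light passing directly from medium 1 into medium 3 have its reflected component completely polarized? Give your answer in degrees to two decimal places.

θ_B ≈ 59.77°

Each Brewster angle gives a ratio: n₂/n₁ = tan 53.07° = 1.3304, n₃/n₂ = tan 52.21° = 1.2897.
So n₃/n₁ = (n₂/n₁)(n₃/n₂) = 1.3304 × 1.2897 = 1.7158.
θ_B(1→3) = arctan(1.7158) = 59.77°.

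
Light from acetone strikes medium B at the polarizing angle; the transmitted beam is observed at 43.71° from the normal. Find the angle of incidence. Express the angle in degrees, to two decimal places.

θ_B ≈ 46.29°

Brewster's condition makes the reflected and refracted beams perpendicular: θ_B + θ_t = 90°.
θ_B = 90° − 43.71° = 46.29°.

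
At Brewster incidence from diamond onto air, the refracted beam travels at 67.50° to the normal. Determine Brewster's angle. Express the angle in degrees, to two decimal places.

θ_B ≈ 22.50°

At Brewster's angle the reflected and refracted rays are perpendicular, so θ_B + θ_t = 90°.
So θ_B = 90° − θ_t = 90° − 67.50° = 22.50°.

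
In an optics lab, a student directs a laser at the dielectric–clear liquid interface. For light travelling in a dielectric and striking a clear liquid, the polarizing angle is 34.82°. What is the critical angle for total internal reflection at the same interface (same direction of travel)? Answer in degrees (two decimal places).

From Brewster, n₂/n₁ = tan θ_B = tan 34.82° = 0.6955.
Then sin θ_c = n₂/n₁ = 0.6955, so θ_c = arcsin 0.6955 = 44.07°.

θ_c ≈ 44.07°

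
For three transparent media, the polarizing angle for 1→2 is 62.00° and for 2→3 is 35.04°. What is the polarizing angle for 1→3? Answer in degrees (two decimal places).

θ_B ≈ 52.83°

n₂/n₁ = tan 62.00° = 1.8807 and n₃/n₂ = tan 35.04° = 0.7012.
Multiplying, n₃/n₁ = 1.8807 × 0.7012 = 1.3189, and θ_B(1→3) = arctan 1.3189 = 52.83°.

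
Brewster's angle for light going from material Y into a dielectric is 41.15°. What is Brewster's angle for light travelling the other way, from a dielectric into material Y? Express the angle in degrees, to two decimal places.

θ_B' ≈ 48.85°

tan θ_B' = n₁/n₂ = 1/tan θ_B, so θ_B' = 90° − θ_B.
θ_B' = 90° − 41.15° = 48.85°.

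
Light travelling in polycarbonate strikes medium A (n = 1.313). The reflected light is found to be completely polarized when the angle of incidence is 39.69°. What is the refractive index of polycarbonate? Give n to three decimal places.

Brewster's law: tan θ_B = n₂/n₁ (light incident in polycarbonate, refracted into medium A).
n₁ = n₂ / tan θ_B = 1.313 / tan 39.69° = 1.582.

n ≈ 1.582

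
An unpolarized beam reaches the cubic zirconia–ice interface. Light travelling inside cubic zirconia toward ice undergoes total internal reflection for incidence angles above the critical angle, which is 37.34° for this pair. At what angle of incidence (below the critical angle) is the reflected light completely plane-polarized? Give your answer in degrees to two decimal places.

n₂/n₁ = sin θ_c = sin 37.34° = 0.6065.
tan θ_B equals the same ratio, so θ_B = arctan(0.6065) = 31.24°.

θ_B ≈ 31.24°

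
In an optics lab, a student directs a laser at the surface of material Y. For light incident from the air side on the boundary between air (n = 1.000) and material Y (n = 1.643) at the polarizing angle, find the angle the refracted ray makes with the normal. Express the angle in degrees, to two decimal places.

θ_t ≈ 31.33°

θ_B = arctan(n₂/n₁) = arctan(1.643/1.000) = 58.67°.
The refracted ray is perpendicular to the reflected ray, so θ_t = 90° − θ_B = 31.33°.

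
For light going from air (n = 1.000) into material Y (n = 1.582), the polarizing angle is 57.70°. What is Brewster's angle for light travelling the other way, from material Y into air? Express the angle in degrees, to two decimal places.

tan θ_B' = n₁/n₂ = 1/tan θ_B, so θ_B' = 90° − θ_B.
θ_B' = 90° − 57.70° = 32.30°.

θ_B' ≈ 32.30°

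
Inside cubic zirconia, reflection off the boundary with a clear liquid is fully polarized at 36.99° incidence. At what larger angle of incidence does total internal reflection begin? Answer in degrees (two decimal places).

θ_c ≈ 48.88°

n₂/n₁ = tan 36.99° = 0.7533; the critical angle satisfies sin θ_c = n₂/n₁.
θ_c = arcsin(0.7533) = 48.88°.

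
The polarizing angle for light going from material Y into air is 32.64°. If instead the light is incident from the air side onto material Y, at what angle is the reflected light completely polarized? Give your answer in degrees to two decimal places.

Reversing the direction swaps n₁ and n₂, so tan θ_B' = 1/tan θ_B and θ_B' = 90° − θ_B.
Hence θ_B' = 90° − 32.64° = 57.36°.

θ_B' ≈ 57.36°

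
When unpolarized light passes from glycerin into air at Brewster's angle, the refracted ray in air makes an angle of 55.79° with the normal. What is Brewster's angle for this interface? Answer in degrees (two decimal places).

θ_B ≈ 34.21°

At Brewster's angle the reflected and refracted rays are perpendicular, so θ_B + θ_t = 90°.
So θ_B = 90° − θ_t = 90° − 55.79° = 34.21°.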